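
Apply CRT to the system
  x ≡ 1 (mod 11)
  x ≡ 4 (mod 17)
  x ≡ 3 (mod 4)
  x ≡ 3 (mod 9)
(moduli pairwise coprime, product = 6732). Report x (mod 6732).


Product of moduli M = 11 · 17 · 4 · 9 = 6732.
Merge one congruence at a time:
  Start: x ≡ 1 (mod 11).
  Combine with x ≡ 4 (mod 17); new modulus lcm = 187.
    Write x = 1 + 11·t and substitute into x ≡ 4 (mod 17): 11·t ≡ 4 − 1 = 3 (mod 17).
    The inverse of 11 mod 17 is 14 (since 11·14 = 154 = 9·17 + 1), so t ≡ 14·3 = 42 ≡ 8 (mod 17).
    Then x = 1 + 11·8 = 89, valid modulo lcm(11, 17) = 187: x ≡ 89 (mod 187).
  Combine with x ≡ 3 (mod 4); new modulus lcm = 748.
    Write x = 89 + 187·t and substitute into x ≡ 3 (mod 4): 187·t ≡ 3 − 89 = -86 (mod 4).
    Reduce coefficients mod 4: 3·t ≡ 2 (mod 4).
    The inverse of 3 mod 4 is 3 (since 3·3 = 9 = 2·4 + 1), so t ≡ 3·2 = 6 ≡ 2 (mod 4).
    Then x = 89 + 187·2 = 463, valid modulo lcm(187, 4) = 748: x ≡ 463 (mod 748).
  Combine with x ≡ 3 (mod 9); new modulus lcm = 6732.
    Write x = 463 + 748·t and substitute into x ≡ 3 (mod 9): 748·t ≡ 3 − 463 = -460 (mod 9).
    Reduce coefficients mod 9: 1·t ≡ 8 (mod 9).
    So t ≡ 8 (mod 9).
    Then x = 463 + 748·8 = 6447, valid modulo lcm(748, 9) = 6732: x ≡ 6447 (mod 6732).
Verify against each original: 6447 mod 11 = 1, 6447 mod 17 = 4, 6447 mod 4 = 3, 6447 mod 9 = 3.

x ≡ 6447 (mod 6732).


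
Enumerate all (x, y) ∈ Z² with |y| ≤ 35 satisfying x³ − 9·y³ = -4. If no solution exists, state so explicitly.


The equation is x³ - 9y³ = -4. For fixed y, x³ = 9·y³ − 4, so a solution requires the RHS to be a perfect cube.
Strategy: iterate y from -35 to 35, compute RHS = 9·y³ − 4, and check whether it is a (positive or negative) perfect cube.
Check small values of y:
  y = 0: RHS = -4 is not a perfect cube.
  y = 1: RHS = 5 is not a perfect cube.
  y = -1: RHS = -13 is not a perfect cube.
  y = 2: RHS = 68 is not a perfect cube.
  y = -2: RHS = -76 is not a perfect cube.
  y = 3: RHS = 239 is not a perfect cube.
  y = -3: RHS = -247 is not a perfect cube.
Continuing the search up to |y| = 35 finds no solutions either.
No (x, y) in the scanned range satisfies the equation.

No integer solutions with |y| ≤ 35.


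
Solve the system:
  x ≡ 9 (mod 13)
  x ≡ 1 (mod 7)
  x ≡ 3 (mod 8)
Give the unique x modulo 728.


Moduli 13, 7, 8 are pairwise coprime; by CRT there is a unique solution modulo M = 13 · 7 · 8 = 728.
Solve pairwise, accumulating the modulus:
  Start with x ≡ 9 (mod 13).
  Combine with x ≡ 1 (mod 7): since gcd(13, 7) = 1, we get a unique residue mod 91.
    Write x = 9 + 13·t and substitute into x ≡ 1 (mod 7): 13·t ≡ 1 − 9 = -8 (mod 7).
    Reduce coefficients mod 7: 6·t ≡ 6 (mod 7).
    The inverse of 6 mod 7 is 6 (since 6·6 = 36 = 5·7 + 1), so t ≡ 6·6 = 36 ≡ 1 (mod 7).
    Then x = 9 + 13·1 = 22, valid modulo lcm(13, 7) = 91: x ≡ 22 (mod 91).
  Combine with x ≡ 3 (mod 8): since gcd(91, 8) = 1, we get a unique residue mod 728.
    Write x = 22 + 91·t and substitute into x ≡ 3 (mod 8): 91·t ≡ 3 − 22 = -19 (mod 8).
    Reduce coefficients mod 8: 3·t ≡ 5 (mod 8).
    The inverse of 3 mod 8 is 3 (since 3·3 = 9 = 1·8 + 1), so t ≡ 3·5 = 15 ≡ 7 (mod 8).
    Then x = 22 + 91·7 = 659, valid modulo lcm(91, 8) = 728: x ≡ 659 (mod 728).
Verify: 659 mod 13 = 9 ✓, 659 mod 7 = 1 ✓, 659 mod 8 = 3 ✓.

x ≡ 659 (mod 728).


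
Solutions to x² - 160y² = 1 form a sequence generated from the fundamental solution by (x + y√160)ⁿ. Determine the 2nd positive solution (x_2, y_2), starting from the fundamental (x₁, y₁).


Step 1: Find the fundamental solution (x₁, y₁) of x² - 160y² = 1.
  Expand √160 as a continued fraction. a₀ = ⌊√160⌋ = 12; iterate m_{k+1} = d_k·a_k − m_k, d_{k+1} = (160 − m_{k+1}²)/d_k, a_{k+1} = ⌊(a₀ + m_{k+1})/d_{k+1}⌋ (starting m₀ = 0, d₀ = 1), with convergents p_k = a_k·p_{k-1} + p_{k-2}, q_k = a_k·q_{k-1} + q_{k-2} (p₋₁ = 1, q₋₁ = 0):
  k = 0: a₀ = 12; p₀/q₀ = 12/1; p₀² − 160·q₀² = 144 − 160 = -16.
  k = 1: m = 12, d = 16, a = ⌊(12 + 12)/16⌋ = 1; p/q = (1·12 + 1)/(1·1 + 0) = 13/1; p² − 160·q² = 169 − 160 = 9.
  k = 2: m = 4, d = 9, a = ⌊(12 + 4)/9⌋ = 1; p/q = (1·13 + 12)/(1·1 + 1) = 25/2; p² − 160·q² = 625 − 640 = -15.
  k = 3: m = 5, d = 15, a = ⌊(12 + 5)/15⌋ = 1; p/q = (1·25 + 13)/(1·2 + 1) = 38/3; p² − 160·q² = 1444 − 1440 = 4.
  k = 4: m = 10, d = 4, a = ⌊(12 + 10)/4⌋ = 5; p/q = (5·38 + 25)/(5·3 + 2) = 215/17; p² − 160·q² = 46225 − 46240 = -15.
  k = 5: m = 10, d = 15, a = ⌊(12 + 10)/15⌋ = 1; p/q = (1·215 + 38)/(1·17 + 3) = 253/20; p² − 160·q² = 64009 − 64000 = 9.
  k = 6: m = 5, d = 9, a = ⌊(12 + 5)/9⌋ = 1; p/q = (1·253 + 215)/(1·20 + 17) = 468/37; p² − 160·q² = 219024 − 219040 = -16.
  k = 7: m = 4, d = 16, a = ⌊(12 + 4)/16⌋ = 1; p/q = (1·468 + 253)/(1·37 + 20) = 721/57; p² − 160·q² = 519841 − 519840 = 1.
  The first convergent with p² − 160·q² = 1 gives the fundamental solution (x₁, y₁) = (721, 57).
Step 2: Apply the recurrence (x_{n+1}, y_{n+1}) = (x₁x_n + 160y₁y_n, x₁y_n + y₁x_n) repeatedly.
  From (x_1, y_1) = (721, 57): x_2 = 721·721 + 160·57·57 = 1039681; y_2 = 721·57 + 57·721 = 82194.
Step 3: Verify x_2² - 160·y_2² = 1080936581761 - 1080936581760 = 1 (should be 1). ✓

(x_1, y_1) = (721, 57); (x_2, y_2) = (1039681, 82194).


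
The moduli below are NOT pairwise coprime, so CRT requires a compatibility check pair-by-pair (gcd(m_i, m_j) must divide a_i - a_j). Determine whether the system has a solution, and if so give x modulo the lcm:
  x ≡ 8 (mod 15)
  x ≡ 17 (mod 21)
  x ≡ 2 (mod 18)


Moduli 15, 21, 18 are not pairwise coprime, so CRT works modulo lcm(m_i) when all pairwise compatibility conditions hold.
Pairwise compatibility: gcd(m_i, m_j) must divide a_i - a_j for every pair.
Merge one congruence at a time:
  Start: x ≡ 8 (mod 15).
  Combine with x ≡ 17 (mod 21): gcd(15, 21) = 3; 17 - 8 = 9, which IS divisible by 3, so compatible.
    Write x = 8 + 15·t and substitute into x ≡ 17 (mod 21): 15·t ≡ 17 − 8 = 9 (mod 21).
    Divide the congruence (and modulus) by g = 3: 5·t ≡ 3 (mod 7).
    The inverse of 5 mod 7 is 3 (since 5·3 = 15 = 2·7 + 1), so t ≡ 3·3 = 9 ≡ 2 (mod 7).
    Then x = 8 + 15·2 = 38, valid modulo lcm(15, 21) = 105: x ≡ 38 (mod 105).
  Combine with x ≡ 2 (mod 18): gcd(105, 18) = 3; 2 - 38 = -36, which IS divisible by 3, so compatible.
    Write x = 38 + 105·t and substitute into x ≡ 2 (mod 18): 105·t ≡ 2 − 38 = -36 (mod 18).
    Divide the congruence (and modulus) by g = 3: 35·t ≡ -12 (mod 6).
    Reduce coefficients mod 6: 5·t ≡ 0 (mod 6).
    The inverse of 5 mod 6 is 5 (since 5·5 = 25 = 4·6 + 1), so t ≡ 5·0 = 0 ≡ 0 (mod 6).
    Then x = 38 + 105·0 = 38, valid modulo lcm(105, 18) = 630: x ≡ 38 (mod 630).
Verify: 38 mod 15 = 8, 38 mod 21 = 17, 38 mod 18 = 2.

x ≡ 38 (mod 630).


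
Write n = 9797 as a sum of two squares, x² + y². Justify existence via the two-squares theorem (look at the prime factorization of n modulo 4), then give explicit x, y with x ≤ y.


Step 1: Factor n = 9797 = 97 · 101.
Step 2: Check the mod-4 condition on each prime factor: 97 ≡ 1 (mod 4), exponent 1; 101 ≡ 1 (mod 4), exponent 1.
All primes ≡ 3 (mod 4) appear to even exponent (or don't appear), so by the two-squares theorem n IS expressible as a sum of two squares.
Step 3: Build a representation. Here n = 97 · 101 is a product of primes ≡ 1 (mod 4). Each prime p ≡ 1 (mod 4) is itself a sum of two squares; find a² by testing p − a² for a perfect square:
  97: 97 − 1² = 96, 97 − 2² = 93, 97 − 3² = 88, 97 − 4² = 81 = 9² ⇒ 97 = 4² + 9².
  101: 101 − 1² = 100 = 10² ⇒ 101 = 1² + 10².
  Combine using the Brahmagupta–Fibonacci identity (a² + b²)(c² + d²) = (ac − bd)² + (ad + bc)² = (ac + bd)² + (ad − bc)²:
  97 · 101 = 9797: from (4² + 9²)(1² + 10²), take (4·1 − 9·10, 4·10 + 9·1) = (4 − 90, 40 + 9) = (-86, 49); dropping signs (only squares matter) gives (86, 49); check 86² + 49² = 7396 + 2401 = 9797 ✓.
Step 4: Order so x ≤ y and verify: 49² + 86² = 2401 + 7396 = 9797 = n. ✓

n = 9797 = 49² + 86² (one valid representation with x ≤ y).


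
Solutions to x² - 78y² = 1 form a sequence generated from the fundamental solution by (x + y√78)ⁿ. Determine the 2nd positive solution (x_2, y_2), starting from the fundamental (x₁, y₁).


Step 1: Find the fundamental solution (x₁, y₁) of x² - 78y² = 1.
  Expand √78 as a continued fraction. a₀ = ⌊√78⌋ = 8; iterate m_{k+1} = d_k·a_k − m_k, d_{k+1} = (78 − m_{k+1}²)/d_k, a_{k+1} = ⌊(a₀ + m_{k+1})/d_{k+1}⌋ (starting m₀ = 0, d₀ = 1), with convergents p_k = a_k·p_{k-1} + p_{k-2}, q_k = a_k·q_{k-1} + q_{k-2} (p₋₁ = 1, q₋₁ = 0):
  k = 0: a₀ = 8; p₀/q₀ = 8/1; p₀² − 78·q₀² = 64 − 78 = -14.
  k = 1: m = 8, d = 14, a = ⌊(8 + 8)/14⌋ = 1; p/q = (1·8 + 1)/(1·1 + 0) = 9/1; p² − 78·q² = 81 − 78 = 3.
  k = 2: m = 6, d = 3, a = ⌊(8 + 6)/3⌋ = 4; p/q = (4·9 + 8)/(4·1 + 1) = 44/5; p² − 78·q² = 1936 − 1950 = -14.
  k = 3: m = 6, d = 14, a = ⌊(8 + 6)/14⌋ = 1; p/q = (1·44 + 9)/(1·5 + 1) = 53/6; p² − 78·q² = 2809 − 2808 = 1.
  The first convergent with p² − 78·q² = 1 gives the fundamental solution (x₁, y₁) = (53, 6).
Step 2: Apply the recurrence (x_{n+1}, y_{n+1}) = (x₁x_n + 78y₁y_n, x₁y_n + y₁x_n) repeatedly.
  From (x_1, y_1) = (53, 6): x_2 = 53·53 + 78·6·6 = 5617; y_2 = 53·6 + 6·53 = 636.
Step 3: Verify x_2² - 78·y_2² = 31550689 - 31550688 = 1 (should be 1). ✓

(x_1, y_1) = (53, 6); (x_2, y_2) = (5617, 636).


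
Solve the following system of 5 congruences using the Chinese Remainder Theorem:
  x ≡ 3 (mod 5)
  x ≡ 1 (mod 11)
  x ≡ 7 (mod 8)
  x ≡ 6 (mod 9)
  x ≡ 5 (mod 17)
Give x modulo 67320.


Product of moduli M = 5 · 11 · 8 · 9 · 17 = 67320.
Merge one congruence at a time:
  Start: x ≡ 3 (mod 5).
  Combine with x ≡ 1 (mod 11); new modulus lcm = 55.
    Write x = 3 + 5·t and substitute into x ≡ 1 (mod 11): 5·t ≡ 1 − 3 = -2 (mod 11).
    Reduce coefficients mod 11: 5·t ≡ 9 (mod 11).
    The inverse of 5 mod 11 is 9 (since 5·9 = 45 = 4·11 + 1), so t ≡ 9·9 = 81 ≡ 4 (mod 11).
    Then x = 3 + 5·4 = 23, valid modulo lcm(5, 11) = 55: x ≡ 23 (mod 55).
  Combine with x ≡ 7 (mod 8); new modulus lcm = 440.
    Write x = 23 + 55·t and substitute into x ≡ 7 (mod 8): 55·t ≡ 7 − 23 = -16 (mod 8).
    Reduce coefficients mod 8: 7·t ≡ 0 (mod 8).
    The inverse of 7 mod 8 is 7 (since 7·7 = 49 = 6·8 + 1), so t ≡ 7·0 = 0 ≡ 0 (mod 8).
    Then x = 23 + 55·0 = 23, valid modulo lcm(55, 8) = 440: x ≡ 23 (mod 440).
  Combine with x ≡ 6 (mod 9); new modulus lcm = 3960.
    Write x = 23 + 440·t and substitute into x ≡ 6 (mod 9): 440·t ≡ 6 − 23 = -17 (mod 9).
    Reduce coefficients mod 9: 8·t ≡ 1 (mod 9).
    The inverse of 8 mod 9 is 8 (since 8·8 = 64 = 7·9 + 1), so t ≡ 8·1 = 8 ≡ 8 (mod 9).
    Then x = 23 + 440·8 = 3543, valid modulo lcm(440, 9) = 3960: x ≡ 3543 (mod 3960).
  Combine with x ≡ 5 (mod 17); new modulus lcm = 67320.
    Write x = 3543 + 3960·t and substitute into x ≡ 5 (mod 17): 3960·t ≡ 5 − 3543 = -3538 (mod 17).
    Reduce coefficients mod 17: 16·t ≡ 15 (mod 17).
    The inverse of 16 mod 17 is 16 (since 16·16 = 256 = 15·17 + 1), so t ≡ 16·15 = 240 ≡ 2 (mod 17).
    Then x = 3543 + 3960·2 = 11463, valid modulo lcm(3960, 17) = 67320: x ≡ 11463 (mod 67320).
Verify against each original: 11463 mod 5 = 3, 11463 mod 11 = 1, 11463 mod 8 = 7, 11463 mod 9 = 6, 11463 mod 17 = 5.

x ≡ 11463 (mod 67320).


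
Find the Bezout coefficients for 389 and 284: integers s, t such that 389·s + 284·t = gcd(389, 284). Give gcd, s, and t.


Euclidean algorithm on (389, 284) — divide until remainder is 0:
  389 = 1 · 284 + 105
  284 = 2 · 105 + 74
  105 = 1 · 74 + 31
  74 = 2 · 31 + 12
  31 = 2 · 12 + 7
  12 = 1 · 7 + 5
  7 = 1 · 5 + 2
  5 = 2 · 2 + 1
  2 = 2 · 1 + 0
gcd(389, 284) = 1.
Track Bezout coefficients alongside the remainders: start with r₀ = 389 = a·1 + b·0 (s = 1, t = 0) and r₁ = 284 = a·0 + b·1 (s = 0, t = 1); each new remainder r_{k+1} = r_{k-1} − q_k·r_k inherits s_{k+1} = s_{k-1} − q_k·s_k, t_{k+1} = t_{k-1} − q_k·t_k, so r_k = a·s_k + b·t_k at every step:
  q = 1: r = 105, s = 1 − 1·0 = 1, t = 0 − 1·1 = -1  (check: 389·1 + 284·(-1) = 105)
  q = 2: r = 74, s = 0 − 2·1 = -2, t = 1 − 2·(-1) = 3  (check: 389·(-2) + 284·3 = 74)
  q = 1: r = 31, s = 1 − 1·(-2) = 3, t = -1 − 1·3 = -4  (check: 389·3 + 284·(-4) = 31)
  q = 2: r = 12, s = -2 − 2·3 = -8, t = 3 − 2·(-4) = 11  (check: 389·(-8) + 284·11 = 12)
  q = 2: r = 7, s = 3 − 2·(-8) = 19, t = -4 − 2·11 = -26  (check: 389·19 + 284·(-26) = 7)
  q = 1: r = 5, s = -8 − 1·19 = -27, t = 11 − 1·(-26) = 37  (check: 389·(-27) + 284·37 = 5)
  q = 1: r = 2, s = 19 − 1·(-27) = 46, t = -26 − 1·37 = -63  (check: 389·46 + 284·(-63) = 2)
  q = 2: r = 1, s = -27 − 2·46 = -119, t = 37 − 2·(-63) = 163  (check: 389·(-119) + 284·163 = 1)
The row with r = 1 (the gcd) gives the Bezout coefficients s = -119, t = 163.
Result: 389 · (-119) + 284 · (163) = 1.

gcd(389, 284) = 1; s = -119, t = 163 (check: 389·(-119) + 284·163 = 1).


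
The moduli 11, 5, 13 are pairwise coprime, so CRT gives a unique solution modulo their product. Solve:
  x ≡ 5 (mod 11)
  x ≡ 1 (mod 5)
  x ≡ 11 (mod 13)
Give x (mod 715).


Moduli 11, 5, 13 are pairwise coprime; by CRT there is a unique solution modulo M = 11 · 5 · 13 = 715.
Solve pairwise, accumulating the modulus:
  Start with x ≡ 5 (mod 11).
  Combine with x ≡ 1 (mod 5): since gcd(11, 5) = 1, we get a unique residue mod 55.
    Write x = 5 + 11·t and substitute into x ≡ 1 (mod 5): 11·t ≡ 1 − 5 = -4 (mod 5).
    Reduce coefficients mod 5: 1·t ≡ 1 (mod 5).
    So t ≡ 1 (mod 5).
    Then x = 5 + 11·1 = 16, valid modulo lcm(11, 5) = 55: x ≡ 16 (mod 55).
  Combine with x ≡ 11 (mod 13): since gcd(55, 13) = 1, we get a unique residue mod 715.
    Write x = 16 + 55·t and substitute into x ≡ 11 (mod 13): 55·t ≡ 11 − 16 = -5 (mod 13).
    Reduce coefficients mod 13: 3·t ≡ 8 (mod 13).
    The inverse of 3 mod 13 is 9 (since 3·9 = 27 = 2·13 + 1), so t ≡ 9·8 = 72 ≡ 7 (mod 13).
    Then x = 16 + 55·7 = 401, valid modulo lcm(55, 13) = 715: x ≡ 401 (mod 715).
Verify: 401 mod 11 = 5 ✓, 401 mod 5 = 1 ✓, 401 mod 13 = 11 ✓.

x ≡ 401 (mod 715).


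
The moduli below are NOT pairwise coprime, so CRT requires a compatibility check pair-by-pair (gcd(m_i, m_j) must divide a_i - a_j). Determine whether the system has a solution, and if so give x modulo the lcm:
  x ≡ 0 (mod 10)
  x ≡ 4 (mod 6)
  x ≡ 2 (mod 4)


Moduli 10, 6, 4 are not pairwise coprime, so CRT works modulo lcm(m_i) when all pairwise compatibility conditions hold.
Pairwise compatibility: gcd(m_i, m_j) must divide a_i - a_j for every pair.
Merge one congruence at a time:
  Start: x ≡ 0 (mod 10).
  Combine with x ≡ 4 (mod 6): gcd(10, 6) = 2; 4 - 0 = 4, which IS divisible by 2, so compatible.
    Write x = 0 + 10·t and substitute into x ≡ 4 (mod 6): 10·t ≡ 4 − 0 = 4 (mod 6).
    Divide the congruence (and modulus) by g = 2: 5·t ≡ 2 (mod 3).
    Reduce coefficients mod 3: 2·t ≡ 2 (mod 3).
    The inverse of 2 mod 3 is 2 (since 2·2 = 4 = 1·3 + 1), so t ≡ 2·2 = 4 ≡ 1 (mod 3).
    Then x = 0 + 10·1 = 10, valid modulo lcm(10, 6) = 30: x ≡ 10 (mod 30).
  Combine with x ≡ 2 (mod 4): gcd(30, 4) = 2; 2 - 10 = -8, which IS divisible by 2, so compatible.
    Write x = 10 + 30·t and substitute into x ≡ 2 (mod 4): 30·t ≡ 2 − 10 = -8 (mod 4).
    Divide the congruence (and modulus) by g = 2: 15·t ≡ -4 (mod 2).
    Reduce coefficients mod 2: 1·t ≡ 0 (mod 2).
    So t ≡ 0 (mod 2).
    Then x = 10 + 30·0 = 10, valid modulo lcm(30, 4) = 60: x ≡ 10 (mod 60).
Verify: 10 mod 10 = 0, 10 mod 6 = 4, 10 mod 4 = 2.

x ≡ 10 (mod 60).


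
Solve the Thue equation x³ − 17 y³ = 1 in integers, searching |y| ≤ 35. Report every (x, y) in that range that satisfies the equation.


The equation is x³ - 17y³ = 1. For fixed y, x³ = 17·y³ + 1, so a solution requires the RHS to be a perfect cube.
Strategy: iterate y from -35 to 35, compute RHS = 17·y³ + 1, and check whether it is a (positive or negative) perfect cube.
Check small values of y:
  y = 0: RHS = 1 = (1)³ ⇒ x = 1 works.
  y = 1: RHS = 18 is not a perfect cube.
  y = -1: RHS = -16 is not a perfect cube.
  y = 2: RHS = 137 is not a perfect cube.
  y = -2: RHS = -135 is not a perfect cube.
  y = 3: RHS = 460 is not a perfect cube.
  y = -3: RHS = -458 is not a perfect cube.
Continuing, at y = 7: RHS = 5832 = (18)³ ⇒ x = 18 works.
Searching the remaining y in |y| ≤ 35 finds no further solutions.
Collected solutions: (1, 0), (18, 7).

Solutions (with |y| ≤ 35): (1, 0), (18, 7).


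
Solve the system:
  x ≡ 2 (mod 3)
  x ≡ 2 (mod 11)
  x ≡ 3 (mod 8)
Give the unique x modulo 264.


Moduli 3, 11, 8 are pairwise coprime; by CRT there is a unique solution modulo M = 3 · 11 · 8 = 264.
Solve pairwise, accumulating the modulus:
  Start with x ≡ 2 (mod 3).
  Combine with x ≡ 2 (mod 11): since gcd(3, 11) = 1, we get a unique residue mod 33.
    Write x = 2 + 3·t and substitute into x ≡ 2 (mod 11): 3·t ≡ 2 − 2 = 0 (mod 11).
    The inverse of 3 mod 11 is 4 (since 3·4 = 12 = 1·11 + 1), so t ≡ 4·0 = 0 ≡ 0 (mod 11).
    Then x = 2 + 3·0 = 2, valid modulo lcm(3, 11) = 33: x ≡ 2 (mod 33).
  Combine with x ≡ 3 (mod 8): since gcd(33, 8) = 1, we get a unique residue mod 264.
    Write x = 2 + 33·t and substitute into x ≡ 3 (mod 8): 33·t ≡ 3 − 2 = 1 (mod 8).
    Reduce coefficients mod 8: 1·t ≡ 1 (mod 8).
    So t ≡ 1 (mod 8).
    Then x = 2 + 33·1 = 35, valid modulo lcm(33, 8) = 264: x ≡ 35 (mod 264).
Verify: 35 mod 3 = 2 ✓, 35 mod 11 = 2 ✓, 35 mod 8 = 3 ✓.

x ≡ 35 (mod 264).


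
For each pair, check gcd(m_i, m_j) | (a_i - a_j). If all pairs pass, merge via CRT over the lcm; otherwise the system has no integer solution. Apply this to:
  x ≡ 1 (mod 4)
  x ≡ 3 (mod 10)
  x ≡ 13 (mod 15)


Moduli 4, 10, 15 are not pairwise coprime, so CRT works modulo lcm(m_i) when all pairwise compatibility conditions hold.
Pairwise compatibility: gcd(m_i, m_j) must divide a_i - a_j for every pair.
Merge one congruence at a time:
  Start: x ≡ 1 (mod 4).
  Combine with x ≡ 3 (mod 10): gcd(4, 10) = 2; 3 - 1 = 2, which IS divisible by 2, so compatible.
    Write x = 1 + 4·t and substitute into x ≡ 3 (mod 10): 4·t ≡ 3 − 1 = 2 (mod 10).
    Divide the congruence (and modulus) by g = 2: 2·t ≡ 1 (mod 5).
    The inverse of 2 mod 5 is 3 (since 2·3 = 6 = 1·5 + 1), so t ≡ 3·1 = 3 ≡ 3 (mod 5).
    Then x = 1 + 4·3 = 13, valid modulo lcm(4, 10) = 20: x ≡ 13 (mod 20).
  Combine with x ≡ 13 (mod 15): gcd(20, 15) = 5; 13 - 13 = 0, which IS divisible by 5, so compatible.
    Write x = 13 + 20·t and substitute into x ≡ 13 (mod 15): 20·t ≡ 13 − 13 = 0 (mod 15).
    Divide the congruence (and modulus) by g = 5: 4·t ≡ 0 (mod 3).
    Reduce coefficients mod 3: 1·t ≡ 0 (mod 3).
    So t ≡ 0 (mod 3).
    Then x = 13 + 20·0 = 13, valid modulo lcm(20, 15) = 60: x ≡ 13 (mod 60).
Verify: 13 mod 4 = 1, 13 mod 10 = 3, 13 mod 15 = 13.

x ≡ 13 (mod 60).


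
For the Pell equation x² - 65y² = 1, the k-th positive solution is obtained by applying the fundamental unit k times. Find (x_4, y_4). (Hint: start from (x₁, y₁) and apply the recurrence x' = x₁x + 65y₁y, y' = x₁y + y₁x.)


Step 1: Find the fundamental solution (x₁, y₁) of x² - 65y² = 1.
  Expand √65 as a continued fraction. a₀ = ⌊√65⌋ = 8; iterate m_{k+1} = d_k·a_k − m_k, d_{k+1} = (65 − m_{k+1}²)/d_k, a_{k+1} = ⌊(a₀ + m_{k+1})/d_{k+1}⌋ (starting m₀ = 0, d₀ = 1), with convergents p_k = a_k·p_{k-1} + p_{k-2}, q_k = a_k·q_{k-1} + q_{k-2} (p₋₁ = 1, q₋₁ = 0):
  k = 0: a₀ = 8; p₀/q₀ = 8/1; p₀² − 65·q₀² = 64 − 65 = -1.
  k = 1: m = 8, d = 1, a = ⌊(8 + 8)/1⌋ = 16; p/q = (16·8 + 1)/(16·1 + 0) = 129/16; p² − 65·q² = 16641 − 16640 = 1.
  The first convergent with p² − 65·q² = 1 gives the fundamental solution (x₁, y₁) = (129, 16).
Step 2: Apply the recurrence (x_{n+1}, y_{n+1}) = (x₁x_n + 65y₁y_n, x₁y_n + y₁x_n) repeatedly.
  From (x_1, y_1) = (129, 16): x_2 = 129·129 + 65·16·16 = 33281; y_2 = 129·16 + 16·129 = 4128.
  From (x_2, y_2) = (33281, 4128): x_3 = 129·33281 + 65·16·4128 = 8586369; y_3 = 129·4128 + 16·33281 = 1065008.
  From (x_3, y_3) = (8586369, 1065008): x_4 = 129·8586369 + 65·16·1065008 = 2215249921; y_4 = 129·1065008 + 16·8586369 = 274767936.
Step 3: Verify x_4² - 65·y_4² = 4907332212490506241 - 4907332212490506240 = 1 (should be 1). ✓

(x_1, y_1) = (129, 16); (x_4, y_4) = (2215249921, 274767936).


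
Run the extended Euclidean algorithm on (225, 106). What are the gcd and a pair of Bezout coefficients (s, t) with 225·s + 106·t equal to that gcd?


Euclidean algorithm on (225, 106) — divide until remainder is 0:
  225 = 2 · 106 + 13
  106 = 8 · 13 + 2
  13 = 6 · 2 + 1
  2 = 2 · 1 + 0
gcd(225, 106) = 1.
Track Bezout coefficients alongside the remainders: start with r₀ = 225 = a·1 + b·0 (s = 1, t = 0) and r₁ = 106 = a·0 + b·1 (s = 0, t = 1); each new remainder r_{k+1} = r_{k-1} − q_k·r_k inherits s_{k+1} = s_{k-1} − q_k·s_k, t_{k+1} = t_{k-1} − q_k·t_k, so r_k = a·s_k + b·t_k at every step:
  q = 2: r = 13, s = 1 − 2·0 = 1, t = 0 − 2·1 = -2  (check: 225·1 + 106·(-2) = 13)
  q = 8: r = 2, s = 0 − 8·1 = -8, t = 1 − 8·(-2) = 17  (check: 225·(-8) + 106·17 = 2)
  q = 6: r = 1, s = 1 − 6·(-8) = 49, t = -2 − 6·17 = -104  (check: 225·49 + 106·(-104) = 1)
The row with r = 1 (the gcd) gives the Bezout coefficients s = 49, t = -104.
Result: 225 · (49) + 106 · (-104) = 1.

gcd(225, 106) = 1; s = 49, t = -104 (check: 225·49 + 106·(-104) = 1).


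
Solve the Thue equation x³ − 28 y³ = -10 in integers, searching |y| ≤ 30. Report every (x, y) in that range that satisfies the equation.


The equation is x³ - 28y³ = -10. For fixed y, x³ = 28·y³ − 10, so a solution requires the RHS to be a perfect cube.
Strategy: iterate y from -30 to 30, compute RHS = 28·y³ − 10, and check whether it is a (positive or negative) perfect cube.
Check small values of y:
  y = 0: RHS = -10 is not a perfect cube.
  y = 1: RHS = 18 is not a perfect cube.
  y = -1: RHS = -38 is not a perfect cube.
  y = 2: RHS = 214 is not a perfect cube.
  y = -2: RHS = -234 is not a perfect cube.
  y = 3: RHS = 746 is not a perfect cube.
  y = -3: RHS = -766 is not a perfect cube.
Continuing the search up to |y| = 30 finds no solutions either.
No (x, y) in the scanned range satisfies the equation.

No integer solutions with |y| ≤ 30.


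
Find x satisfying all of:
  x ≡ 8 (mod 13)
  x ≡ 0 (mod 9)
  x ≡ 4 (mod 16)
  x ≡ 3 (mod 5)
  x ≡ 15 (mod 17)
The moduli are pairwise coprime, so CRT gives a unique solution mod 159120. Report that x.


Product of moduli M = 13 · 9 · 16 · 5 · 17 = 159120.
Merge one congruence at a time:
  Start: x ≡ 8 (mod 13).
  Combine with x ≡ 0 (mod 9); new modulus lcm = 117.
    Write x = 8 + 13·t and substitute into x ≡ 0 (mod 9): 13·t ≡ 0 − 8 = -8 (mod 9).
    Reduce coefficients mod 9: 4·t ≡ 1 (mod 9).
    The inverse of 4 mod 9 is 7 (since 4·7 = 28 = 3·9 + 1), so t ≡ 7·1 = 7 ≡ 7 (mod 9).
    Then x = 8 + 13·7 = 99, valid modulo lcm(13, 9) = 117: x ≡ 99 (mod 117).
  Combine with x ≡ 4 (mod 16); new modulus lcm = 1872.
    Write x = 99 + 117·t and substitute into x ≡ 4 (mod 16): 117·t ≡ 4 − 99 = -95 (mod 16).
    Reduce coefficients mod 16: 5·t ≡ 1 (mod 16).
    The inverse of 5 mod 16 is 13 (since 5·13 = 65 = 4·16 + 1), so t ≡ 13·1 = 13 ≡ 13 (mod 16).
    Then x = 99 + 117·13 = 1620, valid modulo lcm(117, 16) = 1872: x ≡ 1620 (mod 1872).
  Combine with x ≡ 3 (mod 5); new modulus lcm = 9360.
    Write x = 1620 + 1872·t and substitute into x ≡ 3 (mod 5): 1872·t ≡ 3 − 1620 = -1617 (mod 5).
    Reduce coefficients mod 5: 2·t ≡ 3 (mod 5).
    The inverse of 2 mod 5 is 3 (since 2·3 = 6 = 1·5 + 1), so t ≡ 3·3 = 9 ≡ 4 (mod 5).
    Then x = 1620 + 1872·4 = 9108, valid modulo lcm(1872, 5) = 9360: x ≡ 9108 (mod 9360).
  Combine with x ≡ 15 (mod 17); new modulus lcm = 159120.
    Write x = 9108 + 9360·t and substitute into x ≡ 15 (mod 17): 9360·t ≡ 15 − 9108 = -9093 (mod 17).
    Reduce coefficients mod 17: 10·t ≡ 2 (mod 17).
    The inverse of 10 mod 17 is 12 (since 10·12 = 120 = 7·17 + 1), so t ≡ 12·2 = 24 ≡ 7 (mod 17).
    Then x = 9108 + 9360·7 = 74628, valid modulo lcm(9360, 17) = 159120: x ≡ 74628 (mod 159120).
Verify against each original: 74628 mod 13 = 8, 74628 mod 9 = 0, 74628 mod 16 = 4, 74628 mod 5 = 3, 74628 mod 17 = 15.

x ≡ 74628 (mod 159120).


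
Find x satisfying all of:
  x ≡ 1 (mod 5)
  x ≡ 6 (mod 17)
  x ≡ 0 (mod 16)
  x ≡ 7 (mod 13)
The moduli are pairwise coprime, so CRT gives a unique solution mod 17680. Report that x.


Product of moduli M = 5 · 17 · 16 · 13 = 17680.
Merge one congruence at a time:
  Start: x ≡ 1 (mod 5).
  Combine with x ≡ 6 (mod 17); new modulus lcm = 85.
    Write x = 1 + 5·t and substitute into x ≡ 6 (mod 17): 5·t ≡ 6 − 1 = 5 (mod 17).
    The inverse of 5 mod 17 is 7 (since 5·7 = 35 = 2·17 + 1), so t ≡ 7·5 = 35 ≡ 1 (mod 17).
    Then x = 1 + 5·1 = 6, valid modulo lcm(5, 17) = 85: x ≡ 6 (mod 85).
  Combine with x ≡ 0 (mod 16); new modulus lcm = 1360.
    Write x = 6 + 85·t and substitute into x ≡ 0 (mod 16): 85·t ≡ 0 − 6 = -6 (mod 16).
    Reduce coefficients mod 16: 5·t ≡ 10 (mod 16).
    The inverse of 5 mod 16 is 13 (since 5·13 = 65 = 4·16 + 1), so t ≡ 13·10 = 130 ≡ 2 (mod 16).
    Then x = 6 + 85·2 = 176, valid modulo lcm(85, 16) = 1360: x ≡ 176 (mod 1360).
  Combine with x ≡ 7 (mod 13); new modulus lcm = 17680.
    Write x = 176 + 1360·t and substitute into x ≡ 7 (mod 13): 1360·t ≡ 7 − 176 = -169 (mod 13).
    Reduce coefficients mod 13: 8·t ≡ 0 (mod 13).
    The inverse of 8 mod 13 is 5 (since 8·5 = 40 = 3·13 + 1), so t ≡ 5·0 = 0 ≡ 0 (mod 13).
    Then x = 176 + 1360·0 = 176, valid modulo lcm(1360, 13) = 17680: x ≡ 176 (mod 17680).
Verify against each original: 176 mod 5 = 1, 176 mod 17 = 6, 176 mod 16 = 0, 176 mod 13 = 7.

x ≡ 176 (mod 17680).


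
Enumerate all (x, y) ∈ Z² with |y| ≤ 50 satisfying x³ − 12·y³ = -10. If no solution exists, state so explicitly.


The equation is x³ - 12y³ = -10. For fixed y, x³ = 12·y³ − 10, so a solution requires the RHS to be a perfect cube.
Strategy: iterate y from -50 to 50, compute RHS = 12·y³ − 10, and check whether it is a (positive or negative) perfect cube.
Check small values of y:
  y = 0: RHS = -10 is not a perfect cube.
  y = 1: RHS = 2 is not a perfect cube.
  y = -1: RHS = -22 is not a perfect cube.
  y = 2: RHS = 86 is not a perfect cube.
  y = -2: RHS = -106 is not a perfect cube.
  y = 3: RHS = 314 is not a perfect cube.
  y = -3: RHS = -334 is not a perfect cube.
Continuing the search up to |y| = 50 finds no solutions either.
No (x, y) in the scanned range satisfies the equation.

No integer solutions with |y| ≤ 50.


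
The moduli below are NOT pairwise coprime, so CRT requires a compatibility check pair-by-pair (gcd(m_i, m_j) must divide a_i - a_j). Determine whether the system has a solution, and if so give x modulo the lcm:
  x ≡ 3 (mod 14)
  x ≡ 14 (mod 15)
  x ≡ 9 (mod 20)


Moduli 14, 15, 20 are not pairwise coprime, so CRT works modulo lcm(m_i) when all pairwise compatibility conditions hold.
Pairwise compatibility: gcd(m_i, m_j) must divide a_i - a_j for every pair.
Merge one congruence at a time:
  Start: x ≡ 3 (mod 14).
  Combine with x ≡ 14 (mod 15): gcd(14, 15) = 1; 14 - 3 = 11, which IS divisible by 1, so compatible.
    Write x = 3 + 14·t and substitute into x ≡ 14 (mod 15): 14·t ≡ 14 − 3 = 11 (mod 15).
    The inverse of 14 mod 15 is 14 (since 14·14 = 196 = 13·15 + 1), so t ≡ 14·11 = 154 ≡ 4 (mod 15).
    Then x = 3 + 14·4 = 59, valid modulo lcm(14, 15) = 210: x ≡ 59 (mod 210).
  Combine with x ≡ 9 (mod 20): gcd(210, 20) = 10; 9 - 59 = -50, which IS divisible by 10, so compatible.
    Write x = 59 + 210·t and substitute into x ≡ 9 (mod 20): 210·t ≡ 9 − 59 = -50 (mod 20).
    Divide the congruence (and modulus) by g = 10: 21·t ≡ -5 (mod 2).
    Reduce coefficients mod 2: 1·t ≡ 1 (mod 2).
    So t ≡ 1 (mod 2).
    Then x = 59 + 210·1 = 269, valid modulo lcm(210, 20) = 420: x ≡ 269 (mod 420).
Verify: 269 mod 14 = 3, 269 mod 15 = 14, 269 mod 20 = 9.

x ≡ 269 (mod 420).


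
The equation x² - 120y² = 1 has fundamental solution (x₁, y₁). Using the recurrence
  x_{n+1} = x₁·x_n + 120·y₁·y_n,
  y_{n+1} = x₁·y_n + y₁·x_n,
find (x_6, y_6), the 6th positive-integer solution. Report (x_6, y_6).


Step 1: Find the fundamental solution (x₁, y₁) of x² - 120y² = 1.
  Expand √120 as a continued fraction. a₀ = ⌊√120⌋ = 10; iterate m_{k+1} = d_k·a_k − m_k, d_{k+1} = (120 − m_{k+1}²)/d_k, a_{k+1} = ⌊(a₀ + m_{k+1})/d_{k+1}⌋ (starting m₀ = 0, d₀ = 1), with convergents p_k = a_k·p_{k-1} + p_{k-2}, q_k = a_k·q_{k-1} + q_{k-2} (p₋₁ = 1, q₋₁ = 0):
  k = 0: a₀ = 10; p₀/q₀ = 10/1; p₀² − 120·q₀² = 100 − 120 = -20.
  k = 1: m = 10, d = 20, a = ⌊(10 + 10)/20⌋ = 1; p/q = (1·10 + 1)/(1·1 + 0) = 11/1; p² − 120·q² = 121 − 120 = 1.
  The first convergent with p² − 120·q² = 1 gives the fundamental solution (x₁, y₁) = (11, 1).
Step 2: Apply the recurrence (x_{n+1}, y_{n+1}) = (x₁x_n + 120y₁y_n, x₁y_n + y₁x_n) repeatedly.
  From (x_1, y_1) = (11, 1): x_2 = 11·11 + 120·1·1 = 241; y_2 = 11·1 + 1·11 = 22.
  From (x_2, y_2) = (241, 22): x_3 = 11·241 + 120·1·22 = 5291; y_3 = 11·22 + 1·241 = 483.
  From (x_3, y_3) = (5291, 483): x_4 = 11·5291 + 120·1·483 = 116161; y_4 = 11·483 + 1·5291 = 10604.
  From (x_4, y_4) = (116161, 10604): x_5 = 11·116161 + 120·1·10604 = 2550251; y_5 = 11·10604 + 1·116161 = 232805.
  From (x_5, y_5) = (2550251, 232805): x_6 = 11·2550251 + 120·1·232805 = 55989361; y_6 = 11·232805 + 1·2550251 = 5111106.
Step 3: Verify x_6² - 120·y_6² = 3134808545188321 - 3134808545188320 = 1 (should be 1). ✓

(x_1, y_1) = (11, 1); (x_6, y_6) = (55989361, 5111106).


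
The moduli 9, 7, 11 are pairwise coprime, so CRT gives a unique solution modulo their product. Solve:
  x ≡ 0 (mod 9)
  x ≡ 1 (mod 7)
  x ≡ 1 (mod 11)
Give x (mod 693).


Moduli 9, 7, 11 are pairwise coprime; by CRT there is a unique solution modulo M = 9 · 7 · 11 = 693.
Solve pairwise, accumulating the modulus:
  Start with x ≡ 0 (mod 9).
  Combine with x ≡ 1 (mod 7): since gcd(9, 7) = 1, we get a unique residue mod 63.
    Write x = 0 + 9·t and substitute into x ≡ 1 (mod 7): 9·t ≡ 1 − 0 = 1 (mod 7).
    Reduce coefficients mod 7: 2·t ≡ 1 (mod 7).
    The inverse of 2 mod 7 is 4 (since 2·4 = 8 = 1·7 + 1), so t ≡ 4·1 = 4 ≡ 4 (mod 7).
    Then x = 0 + 9·4 = 36, valid modulo lcm(9, 7) = 63: x ≡ 36 (mod 63).
  Combine with x ≡ 1 (mod 11): since gcd(63, 11) = 1, we get a unique residue mod 693.
    Write x = 36 + 63·t and substitute into x ≡ 1 (mod 11): 63·t ≡ 1 − 36 = -35 (mod 11).
    Reduce coefficients mod 11: 8·t ≡ 9 (mod 11).
    The inverse of 8 mod 11 is 7 (since 8·7 = 56 = 5·11 + 1), so t ≡ 7·9 = 63 ≡ 8 (mod 11).
    Then x = 36 + 63·8 = 540, valid modulo lcm(63, 11) = 693: x ≡ 540 (mod 693).
Verify: 540 mod 9 = 0 ✓, 540 mod 7 = 1 ✓, 540 mod 11 = 1 ✓.

x ≡ 540 (mod 693).


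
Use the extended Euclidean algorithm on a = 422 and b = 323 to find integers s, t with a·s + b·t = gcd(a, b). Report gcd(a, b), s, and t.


Euclidean algorithm on (422, 323) — divide until remainder is 0:
  422 = 1 · 323 + 99
  323 = 3 · 99 + 26
  99 = 3 · 26 + 21
  26 = 1 · 21 + 5
  21 = 4 · 5 + 1
  5 = 5 · 1 + 0
gcd(422, 323) = 1.
Track Bezout coefficients alongside the remainders: start with r₀ = 422 = a·1 + b·0 (s = 1, t = 0) and r₁ = 323 = a·0 + b·1 (s = 0, t = 1); each new remainder r_{k+1} = r_{k-1} − q_k·r_k inherits s_{k+1} = s_{k-1} − q_k·s_k, t_{k+1} = t_{k-1} − q_k·t_k, so r_k = a·s_k + b·t_k at every step:
  q = 1: r = 99, s = 1 − 1·0 = 1, t = 0 − 1·1 = -1  (check: 422·1 + 323·(-1) = 99)
  q = 3: r = 26, s = 0 − 3·1 = -3, t = 1 − 3·(-1) = 4  (check: 422·(-3) + 323·4 = 26)
  q = 3: r = 21, s = 1 − 3·(-3) = 10, t = -1 − 3·4 = -13  (check: 422·10 + 323·(-13) = 21)
  q = 1: r = 5, s = -3 − 1·10 = -13, t = 4 − 1·(-13) = 17  (check: 422·(-13) + 323·17 = 5)
  q = 4: r = 1, s = 10 − 4·(-13) = 62, t = -13 − 4·17 = -81  (check: 422·62 + 323·(-81) = 1)
The row with r = 1 (the gcd) gives the Bezout coefficients s = 62, t = -81.
Result: 422 · (62) + 323 · (-81) = 1.

gcd(422, 323) = 1; s = 62, t = -81 (check: 422·62 + 323·(-81) = 1).


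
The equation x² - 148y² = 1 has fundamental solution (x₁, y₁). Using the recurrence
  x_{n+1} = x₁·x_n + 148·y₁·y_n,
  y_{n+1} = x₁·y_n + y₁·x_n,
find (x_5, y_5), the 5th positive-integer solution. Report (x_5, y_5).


Step 1: Find the fundamental solution (x₁, y₁) of x² - 148y² = 1.
  Expand √148 as a continued fraction. a₀ = ⌊√148⌋ = 12; iterate m_{k+1} = d_k·a_k − m_k, d_{k+1} = (148 − m_{k+1}²)/d_k, a_{k+1} = ⌊(a₀ + m_{k+1})/d_{k+1}⌋ (starting m₀ = 0, d₀ = 1), with convergents p_k = a_k·p_{k-1} + p_{k-2}, q_k = a_k·q_{k-1} + q_{k-2} (p₋₁ = 1, q₋₁ = 0):
  k = 0: a₀ = 12; p₀/q₀ = 12/1; p₀² − 148·q₀² = 144 − 148 = -4.
  k = 1: m = 12, d = 4, a = ⌊(12 + 12)/4⌋ = 6; p/q = (6·12 + 1)/(6·1 + 0) = 73/6; p² − 148·q² = 5329 − 5328 = 1.
  The first convergent with p² − 148·q² = 1 gives the fundamental solution (x₁, y₁) = (73, 6).
Step 2: Apply the recurrence (x_{n+1}, y_{n+1}) = (x₁x_n + 148y₁y_n, x₁y_n + y₁x_n) repeatedly.
  From (x_1, y_1) = (73, 6): x_2 = 73·73 + 148·6·6 = 10657; y_2 = 73·6 + 6·73 = 876.
  From (x_2, y_2) = (10657, 876): x_3 = 73·10657 + 148·6·876 = 1555849; y_3 = 73·876 + 6·10657 = 127890.
  From (x_3, y_3) = (1555849, 127890): x_4 = 73·1555849 + 148·6·127890 = 227143297; y_4 = 73·127890 + 6·1555849 = 18671064.
  From (x_4, y_4) = (227143297, 18671064): x_5 = 73·227143297 + 148·6·18671064 = 33161365513; y_5 = 73·18671064 + 6·227143297 = 2725847454.
Step 3: Verify x_5² - 148·y_5² = 1099676162686785753169 - 1099676162686785753168 = 1 (should be 1). ✓

(x_1, y_1) = (73, 6); (x_5, y_5) = (33161365513, 2725847454).


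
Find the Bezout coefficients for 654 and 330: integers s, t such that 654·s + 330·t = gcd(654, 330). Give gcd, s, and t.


Euclidean algorithm on (654, 330) — divide until remainder is 0:
  654 = 1 · 330 + 324
  330 = 1 · 324 + 6
  324 = 54 · 6 + 0
gcd(654, 330) = 6.
Track Bezout coefficients alongside the remainders: start with r₀ = 654 = a·1 + b·0 (s = 1, t = 0) and r₁ = 330 = a·0 + b·1 (s = 0, t = 1); each new remainder r_{k+1} = r_{k-1} − q_k·r_k inherits s_{k+1} = s_{k-1} − q_k·s_k, t_{k+1} = t_{k-1} − q_k·t_k, so r_k = a·s_k + b·t_k at every step:
  q = 1: r = 324, s = 1 − 1·0 = 1, t = 0 − 1·1 = -1  (check: 654·1 + 330·(-1) = 324)
  q = 1: r = 6, s = 0 − 1·1 = -1, t = 1 − 1·(-1) = 2  (check: 654·(-1) + 330·2 = 6)
The row with r = 6 (the gcd) gives the Bezout coefficients s = -1, t = 2.
Result: 654 · (-1) + 330 · (2) = 6.

gcd(654, 330) = 6; s = -1, t = 2 (check: 654·(-1) + 330·2 = 6).


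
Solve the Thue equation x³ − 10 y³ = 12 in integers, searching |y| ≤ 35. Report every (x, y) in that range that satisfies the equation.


The equation is x³ - 10y³ = 12. For fixed y, x³ = 10·y³ + 12, so a solution requires the RHS to be a perfect cube.
Strategy: iterate y from -35 to 35, compute RHS = 10·y³ + 12, and check whether it is a (positive or negative) perfect cube.
Check small values of y:
  y = 0: RHS = 12 is not a perfect cube.
  y = 1: RHS = 22 is not a perfect cube.
  y = -1: RHS = 2 is not a perfect cube.
  y = 2: RHS = 92 is not a perfect cube.
  y = -2: RHS = -68 is not a perfect cube.
  y = 3: RHS = 282 is not a perfect cube.
  y = -3: RHS = -258 is not a perfect cube.
Continuing the search up to |y| = 35 finds no solutions either.
No (x, y) in the scanned range satisfies the equation.

No integer solutions with |y| ≤ 35.


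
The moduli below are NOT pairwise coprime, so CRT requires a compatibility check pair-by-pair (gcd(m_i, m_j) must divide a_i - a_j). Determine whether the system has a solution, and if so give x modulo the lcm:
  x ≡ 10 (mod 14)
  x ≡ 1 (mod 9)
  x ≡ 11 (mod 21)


Moduli 14, 9, 21 are not pairwise coprime, so CRT works modulo lcm(m_i) when all pairwise compatibility conditions hold.
Pairwise compatibility: gcd(m_i, m_j) must divide a_i - a_j for every pair.
Merge one congruence at a time:
  Start: x ≡ 10 (mod 14).
  Combine with x ≡ 1 (mod 9): gcd(14, 9) = 1; 1 - 10 = -9, which IS divisible by 1, so compatible.
    Write x = 10 + 14·t and substitute into x ≡ 1 (mod 9): 14·t ≡ 1 − 10 = -9 (mod 9).
    Reduce coefficients mod 9: 5·t ≡ 0 (mod 9).
    The inverse of 5 mod 9 is 2 (since 5·2 = 10 = 1·9 + 1), so t ≡ 2·0 = 0 ≡ 0 (mod 9).
    Then x = 10 + 14·0 = 10, valid modulo lcm(14, 9) = 126: x ≡ 10 (mod 126).
  Combine with x ≡ 11 (mod 21): gcd(126, 21) = 21, and 11 - 10 = 1 is NOT divisible by 21.
    ⇒ system is inconsistent (no integer solution).

No solution (the system is inconsistent).


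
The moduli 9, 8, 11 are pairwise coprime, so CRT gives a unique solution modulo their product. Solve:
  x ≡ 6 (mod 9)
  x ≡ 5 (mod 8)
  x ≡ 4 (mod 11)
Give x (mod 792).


Moduli 9, 8, 11 are pairwise coprime; by CRT there is a unique solution modulo M = 9 · 8 · 11 = 792.
Solve pairwise, accumulating the modulus:
  Start with x ≡ 6 (mod 9).
  Combine with x ≡ 5 (mod 8): since gcd(9, 8) = 1, we get a unique residue mod 72.
    Write x = 6 + 9·t and substitute into x ≡ 5 (mod 8): 9·t ≡ 5 − 6 = -1 (mod 8).
    Reduce coefficients mod 8: 1·t ≡ 7 (mod 8).
    So t ≡ 7 (mod 8).
    Then x = 6 + 9·7 = 69, valid modulo lcm(9, 8) = 72: x ≡ 69 (mod 72).
  Combine with x ≡ 4 (mod 11): since gcd(72, 11) = 1, we get a unique residue mod 792.
    Write x = 69 + 72·t and substitute into x ≡ 4 (mod 11): 72·t ≡ 4 − 69 = -65 (mod 11).
    Reduce coefficients mod 11: 6·t ≡ 1 (mod 11).
    The inverse of 6 mod 11 is 2 (since 6·2 = 12 = 1·11 + 1), so t ≡ 2·1 = 2 ≡ 2 (mod 11).
    Then x = 69 + 72·2 = 213, valid modulo lcm(72, 11) = 792: x ≡ 213 (mod 792).
Verify: 213 mod 9 = 6 ✓, 213 mod 8 = 5 ✓, 213 mod 11 = 4 ✓.

x ≡ 213 (mod 792).


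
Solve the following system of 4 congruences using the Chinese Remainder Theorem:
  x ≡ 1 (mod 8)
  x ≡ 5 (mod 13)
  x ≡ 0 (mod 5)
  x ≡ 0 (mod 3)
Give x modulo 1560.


Product of moduli M = 8 · 13 · 5 · 3 = 1560.
Merge one congruence at a time:
  Start: x ≡ 1 (mod 8).
  Combine with x ≡ 5 (mod 13); new modulus lcm = 104.
    Write x = 1 + 8·t and substitute into x ≡ 5 (mod 13): 8·t ≡ 5 − 1 = 4 (mod 13).
    The inverse of 8 mod 13 is 5 (since 8·5 = 40 = 3·13 + 1), so t ≡ 5·4 = 20 ≡ 7 (mod 13).
    Then x = 1 + 8·7 = 57, valid modulo lcm(8, 13) = 104: x ≡ 57 (mod 104).
  Combine with x ≡ 0 (mod 5); new modulus lcm = 520.
    Write x = 57 + 104·t and substitute into x ≡ 0 (mod 5): 104·t ≡ 0 − 57 = -57 (mod 5).
    Reduce coefficients mod 5: 4·t ≡ 3 (mod 5).
    The inverse of 4 mod 5 is 4 (since 4·4 = 16 = 3·5 + 1), so t ≡ 4·3 = 12 ≡ 2 (mod 5).
    Then x = 57 + 104·2 = 265, valid modulo lcm(104, 5) = 520: x ≡ 265 (mod 520).
  Combine with x ≡ 0 (mod 3); new modulus lcm = 1560.
    Write x = 265 + 520·t and substitute into x ≡ 0 (mod 3): 520·t ≡ 0 − 265 = -265 (mod 3).
    Reduce coefficients mod 3: 1·t ≡ 2 (mod 3).
    So t ≡ 2 (mod 3).
    Then x = 265 + 520·2 = 1305, valid modulo lcm(520, 3) = 1560: x ≡ 1305 (mod 1560).
Verify against each original: 1305 mod 8 = 1, 1305 mod 13 = 5, 1305 mod 5 = 0, 1305 mod 3 = 0.

x ≡ 1305 (mod 1560).
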